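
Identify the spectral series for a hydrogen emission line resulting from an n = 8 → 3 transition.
Paschen series

The spectral series in hydrogen are named based on the final (lower) energy level:
- Lyman series: n_final = 1 (ultraviolet)
- Balmer series: n_final = 2 (visible/near-UV)
- Paschen series: n_final = 3 (infrared)
- Brackett series: n_final = 4 (infrared)
- Pfund series: n_final = 5 (far infrared)

Since this transition ends at n = 3, it belongs to the Paschen series.

For reference, this 8 → 3 line has photon energy
ΔE = 13.6057 eV × (1/3² - 1/8²) = 1.299155382 eV,
corresponding to wavelength λ = hc/ΔE = 1239.84 eV·nm / 1.299155382 eV = 954.34312 nm in the infrared region.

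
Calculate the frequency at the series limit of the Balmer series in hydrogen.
8.22461e+14 Hz

The series limit corresponds to the transition from n = ∞ to n = 2.
This is the highest energy (shortest wavelength) transition in the Balmer series.

E_∞ = 0 eV
E_2 = -13.6057 / 2² = -3.40142500 eV

Energy at series limit:
ΔE = E_∞ - E_2 = 0 - (-3.40142500) = 3.40142500 eV
E = 3.40142500 eV × (1.602177 × 10⁻¹⁹ J/eV) = 5.4496849e-19 J
f = E/h = 5.4496849e-19 J / (6.62607 × 10⁻³⁴ J·s) = 8.22461e+14 Hz

This energy equals the ionization energy from the n = 2 state of hydrogen.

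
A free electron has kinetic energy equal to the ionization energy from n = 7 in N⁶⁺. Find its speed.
2.18769e+06 m/s (or 0.73% of c)

The binding energy at n = 7 for N⁶⁺ is:
E_7 = -13.6057 × 7²/7² = -13.6057000 eV
|E_7| = 13.6057000 eV

Convert to Joules:
KE = 13.6057000 eV × (1.602177 × 10⁻¹⁹ J/eV) = 2.1798740e-18 J

Using KE = ½mv²:
v = √(2·KE/m_e)
v = √(2 × 2.1798740e-18 J / 9.10938 × 10⁻³¹ kg)
v = 2.18769e+06 m/s

This is approximately 0.73% the speed of light.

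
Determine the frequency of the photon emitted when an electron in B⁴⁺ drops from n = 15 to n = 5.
2.92431e+15 Hz

First, find the transition energy:
E_15 = -13.6057 × 5² / 15² = -1.5117444 eV
E_5 = -13.6057 × 5² / 5² = -13.6057000 eV
|ΔE| = |E_5 - E_15| = 12.0939556 eV

Convert to Joules: E = 12.0939556 eV × (1.602177 × 10⁻¹⁹ J/eV) = 1.9376658e-18 J

Using E = hf:
f = E/h = 1.9376658e-18 J / (6.62607 × 10⁻³⁴ J·s)
f = 2.92431e+15 Hz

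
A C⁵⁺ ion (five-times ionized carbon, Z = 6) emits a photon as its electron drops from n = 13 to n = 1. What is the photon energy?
486.907 eV

The energy levels are E_n = -13.6057 Z² eV / n².

Energy at n = 13: E_13 = -13.6057 × 6² / 13² = -2.898256 eV
Energy at n = 1: E_1 = -13.6057 × 6² / 1² = -489.805200 eV

For emission (electron falling to lower state), the photon energy is:
E_photon = E_13 - E_1 = |-2.898256 - (-489.805200)|
E_photon = 486.907 eV

This energy is carried away by the emitted photon.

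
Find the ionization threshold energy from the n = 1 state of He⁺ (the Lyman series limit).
54.4228 eV

The series limit corresponds to the transition from n = ∞ to n = 1.
This is the highest energy (shortest wavelength) transition in the Lyman series.

E_∞ = 0 eV
E_1 = -13.6057 × 2² / 1² = -54.4228 eV

Energy at series limit:
ΔE = E_∞ - E_1 = 0 - (-54.4228) = 54.4228 eV

This energy equals the ionization energy from the n = 1 state of He⁺.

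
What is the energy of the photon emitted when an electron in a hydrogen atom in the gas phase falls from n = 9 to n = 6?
0.2100 eV

The energy levels are E_n = -13.6057 eV / n².

Energy at n = 9: E_9 = -13.6057 / 9² = -0.1679716 eV
Energy at n = 6: E_6 = -13.6057 / 6² = -0.3779361 eV

For emission (electron falling to lower state), the photon energy is:
E_photon = E_9 - E_6 = |-0.1679716 - (-0.3779361)|
E_photon = 0.2100 eV

This energy is carried away by the emitted photon.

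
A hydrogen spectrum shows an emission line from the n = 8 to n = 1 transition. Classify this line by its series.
Lyman series

The spectral series in hydrogen are named based on the final (lower) energy level:
- Lyman series: n_final = 1 (ultraviolet)
- Balmer series: n_final = 2 (visible/near-UV)
- Paschen series: n_final = 3 (infrared)
- Brackett series: n_final = 4 (infrared)
- Pfund series: n_final = 5 (far infrared)

Since this transition ends at n = 1, it belongs to the Lyman series.

For reference, this 8 → 1 line has photon energy
ΔE = 13.6057 eV × (1/1² - 1/8²) = 13.3931109 eV,
corresponding to wavelength λ = hc/ΔE = 1239.84 eV·nm / 13.3931109 eV = 92.57297 nm in the ultraviolet region.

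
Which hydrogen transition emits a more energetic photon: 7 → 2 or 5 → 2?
7 → 2

Calculate the energy for each transition:

Transition 7 → 2:
ΔE₁ = |E_2 - E_7| = |-13.6057/2² - (-13.6057/7²)|
ΔE₁ = |-3.40142500000 - (-0.27766734694)| = 3.12375765 eV

Transition 5 → 2:
ΔE₂ = |E_2 - E_5| = |-13.6057/2² - (-13.6057/5²)|
ΔE₂ = |-3.40142500000 - (-0.54422800000)| = 2.85719700 eV

Since 3.12375765 eV > 2.85719700 eV, the transition 7 → 2 emits the more energetic photon.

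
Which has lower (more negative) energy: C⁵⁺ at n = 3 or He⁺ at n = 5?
C⁵⁺ at n = 3 (E = -54.422800 eV)

Using E_n = -13.6057 Z² / n² eV:

C⁵⁺ (Z = 6) at n = 3:
E = -13.6057 × 6² / 3² = -13.6057 × 36 / 9 = -54.422800000 eV

He⁺ (Z = 2) at n = 5:
E = -13.6057 × 2² / 5² = -13.6057 × 4 / 25 = -2.176912000 eV

Since -54.422800000 eV < -2.176912000 eV,
C⁵⁺ at n = 3 is more tightly bound (requires more energy to ionize).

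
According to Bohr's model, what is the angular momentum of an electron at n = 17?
1.7928e-33 J·s (or 17ℏ)

In the Bohr model, angular momentum is quantized:
L = nℏ

where ℏ = h/(2π) = 1.054572e-34 J·s

For n = 17:
L = 17 × 1.054572e-34 J·s
L = 1.7928e-33 J·s

This can also be written as L = 17ℏ.
The angular momentum is an integer multiple of the reduced Planck constant.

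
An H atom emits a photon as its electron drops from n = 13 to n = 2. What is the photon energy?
3.3209 eV

The energy levels are E_n = -13.6057 eV / n².

Energy at n = 13: E_13 = -13.6057 / 13² = -0.0805071 eV
Energy at n = 2: E_2 = -13.6057 / 2² = -3.4014250 eV

For emission (electron falling to lower state), the photon energy is:
E_photon = E_13 - E_2 = |-0.0805071 - (-3.4014250)|
E_photon = 3.3209 eV

This energy is carried away by the emitted photon.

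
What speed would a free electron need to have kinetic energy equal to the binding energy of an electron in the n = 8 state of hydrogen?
2.7346e+05 m/s (or 0.09% of c)

The binding energy at n = 8 for hydrogen is:
E_8 = -13.6057/8² = -0.21258906 eV
|E_8| = 0.21258906 eV

Convert to Joules:
KE = 0.21258906 eV × (1.602177 × 10⁻¹⁹ J/eV) = 3.406053e-20 J

Using KE = ½mv²:
v = √(2·KE/m_e)
v = √(2 × 3.406053e-20 J / 9.10938 × 10⁻³¹ kg)
v = 2.7346e+05 m/s

This is approximately 0.09% the speed of light.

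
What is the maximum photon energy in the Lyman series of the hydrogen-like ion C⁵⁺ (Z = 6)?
489.805 eV

The series limit corresponds to the transition from n = ∞ to n = 1.
This is the highest energy (shortest wavelength) transition in the Lyman series.

E_∞ = 0 eV
E_1 = -13.6057 × 6² / 1² = -489.805 eV

Energy at series limit:
ΔE = E_∞ - E_1 = 0 - (-489.805) = 489.805 eV

This energy equals the ionization energy from the n = 1 state of C⁵⁺.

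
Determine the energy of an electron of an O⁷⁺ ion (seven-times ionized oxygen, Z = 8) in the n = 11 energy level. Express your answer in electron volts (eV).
-7.196403 eV

The energy levels of a hydrogen-like atom are given by:
E_n = -13.6057 Z² / n² eV  (with Z = 8 for O⁷⁺)

For n = 11:
E_11 = -13.6057 × 8² / 11²
E_11 = -13.6057 × 64 / 121
E_11 = -7.196403 eV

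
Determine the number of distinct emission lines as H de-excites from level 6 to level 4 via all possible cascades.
3

The electron can occupy levels n = 4, 5, ..., 6 during de-excitation — that is m = 6 - 4 + 1 = 3 distinct levels.

The number of distinct spectral lines equals the number of ways to choose 2 of these m levels (each pair gives one possible emission transition):

Number of lines = m(m-1)/2 = 3×2/2 = 3

These correspond to all possible transitions between the 3 levels:
6 → 5, 6 → 4, 5 → 4

Each transition produces a photon with a unique energy (and thus wavelength). This count does not depend on Z.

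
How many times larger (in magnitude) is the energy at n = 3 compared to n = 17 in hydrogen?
32.1111

Using E_n = -13.6057 Z² / n² eV with Z = 1:

E_3 = -13.6057 / 3² = -13.6057 / 9 = -1.5117444444 eV
E_17 = -13.6057 / 17² = -13.6057 / 289 = -0.0470785467 eV

The ratio is:
E_3/E_17 = (-1.5117444444) / (-0.0470785467)
E_3/E_17 = (-13.6057/9) / (-13.6057/289)
E_3/E_17 = 289/9
E_3/E_17 = 32.1111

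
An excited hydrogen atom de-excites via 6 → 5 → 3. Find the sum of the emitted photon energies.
1.134 eV

The energy levels of hydrogen are E_n = -13.6057 / n² eV.

First transition (6 → 5):
ΔE₁ = |E_5 - E_6|
ΔE₁ = |-0.544228000 - (-0.377936111)| = 0.166292 eV

Second transition (5 → 3):
ΔE₂ = |E_3 - E_5|
ΔE₂ = |-1.511744444 - (-0.544228000)| = 0.967516 eV

Total energy released:
E_total = ΔE₁ + ΔE₂ = 0.166292 + 0.967516 = 1.134 eV

Note: This equals the direct transition 6 → 3: 1.134 eV ✓
Energy is conserved regardless of the path taken.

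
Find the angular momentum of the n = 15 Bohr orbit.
1.582e-33 J·s (or 15ℏ)

In the Bohr model, angular momentum is quantized:
L = nℏ

where ℏ = h/(2π) = 1.05457e-34 J·s

For n = 15:
L = 15 × 1.05457e-34 J·s
L = 1.582e-33 J·s

This can also be written as L = 15ℏ.
The angular momentum is an integer multiple of the reduced Planck constant.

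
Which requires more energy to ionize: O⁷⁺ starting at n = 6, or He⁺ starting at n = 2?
O⁷⁺ at n = 6 (E = -24.188 eV)

Using E_n = -13.6057 Z² / n² eV:

O⁷⁺ (Z = 8) at n = 6:
E = -13.6057 × 8² / 6² = -13.6057 × 64 / 36 = -24.187911 eV

He⁺ (Z = 2) at n = 2:
E = -13.6057 × 2² / 2² = -13.6057 × 4 / 4 = -13.605700 eV

Since -24.187911 eV < -13.605700 eV,
O⁷⁺ at n = 6 is more tightly bound (requires more energy to ionize).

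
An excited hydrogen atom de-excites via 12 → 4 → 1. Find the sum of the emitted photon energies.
13.511216 eV

The energy levels of hydrogen are E_n = -13.6057 / n² eV.

First transition (12 → 4):
ΔE₁ = |E_4 - E_12|
ΔE₁ = |-0.850356250000 - (-0.094484027778)| = 0.755872222 eV

Second transition (4 → 1):
ΔE₂ = |E_1 - E_4|
ΔE₂ = |-13.605700000000 - (-0.850356250000)| = 12.755343750 eV

Total energy released:
E_total = ΔE₁ + ΔE₂ = 0.755872222 + 12.755343750 = 13.511216 eV

Note: This equals the direct transition 12 → 1: 13.511216 eV ✓
Energy is conserved regardless of the path taken.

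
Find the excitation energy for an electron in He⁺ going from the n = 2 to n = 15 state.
13.363821 eV

The energy levels of a hydrogen-like atom are E_n = -13.6057 Z² eV / n².

Energy at n = 2: E_2 = -13.6057 × 2² / 2² = -13.605700000 eV
Energy at n = 15: E_15 = -13.6057 × 2² / 15² = -0.241879111 eV

The excitation energy is the difference:
ΔE = E_15 - E_2
ΔE = -0.241879111 - (-13.605700000)
ΔE = 13.363821 eV

Since this is positive, energy must be absorbed (photon absorption).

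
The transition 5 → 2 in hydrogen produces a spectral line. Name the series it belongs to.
Balmer series

The spectral series in hydrogen are named based on the final (lower) energy level:
- Lyman series: n_final = 1 (ultraviolet)
- Balmer series: n_final = 2 (visible/near-UV)
- Paschen series: n_final = 3 (infrared)
- Brackett series: n_final = 4 (infrared)
- Pfund series: n_final = 5 (far infrared)

Since this transition ends at n = 2, it belongs to the Balmer series.

For reference, this 5 → 2 line has photon energy
ΔE = 13.6057 eV × (1/2² - 1/5²) = 2.85719700 eV,
corresponding to wavelength λ = hc/ΔE = 1239.84 eV·nm / 2.85719700 eV = 433.9358 nm in the visible/near-UV region.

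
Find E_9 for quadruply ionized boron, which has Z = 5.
-4.199290 eV

For hydrogen-like ions, the energy levels scale with Z²:
E_n = -13.6057 Z² / n² eV

For B⁴⁺ (Z = 5) at n = 9:
E_9 = -13.6057 × 5² / 9²
E_9 = -13.6057 × 25 / 81
E_9 = -340.1425 / 81
E_9 = -4.199290 eV

The energy is 25 times more negative than hydrogen at the same n due to the stronger nuclear charge.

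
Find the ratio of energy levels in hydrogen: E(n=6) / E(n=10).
2.78

Using E_n = -13.6057 Z² / n² eV with Z = 1:

E_6 = -13.6057 / 6² = -13.6057 / 36 = -0.37793611 eV
E_10 = -13.6057 / 10² = -13.6057 / 100 = -0.13605700 eV

The ratio is:
E_6/E_10 = (-0.37793611) / (-0.13605700)
E_6/E_10 = (-13.6057/36) / (-13.6057/100)
E_6/E_10 = 100/36
E_6/E_10 = 2.78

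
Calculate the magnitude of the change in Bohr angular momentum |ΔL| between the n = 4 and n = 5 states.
1.05e-34 J·s (or 1ℏ)

In the Bohr model, L_n = nℏ where ℏ = 1.0546e-34 J·s.

L_5 = 5ℏ = 5.2730e-34 J·s
L_4 = 4ℏ = 4.2184e-34 J·s

ΔL = L_5 - L_4 = (5 - 4)ℏ = 1ℏ
ΔL = 1 × 1.0546e-34 J·s = 1.05e-34 J·s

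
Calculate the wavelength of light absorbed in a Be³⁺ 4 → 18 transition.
95.86 nm

First, find the transition energy using E_n = -13.6057 Z² / n² eV:
E_4 = -13.6057 × 4² / 4² = -13.6057 eV
E_18 = -13.6057 × 4² / 18² = -0.6719 eV

Photon energy: |ΔE| = |E_18 - E_4| = 12.9338 eV

Convert to wavelength using E = hc/λ with hc = 1239.84 eV·nm:
λ = hc/E = 1239.84 eV·nm / 12.9338 eV
λ = 95.86 nm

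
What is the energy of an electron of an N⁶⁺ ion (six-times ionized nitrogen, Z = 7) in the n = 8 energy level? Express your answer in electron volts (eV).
-10.417 eV

The energy levels of a hydrogen-like atom are given by:
E_n = -13.6057 Z² / n² eV  (with Z = 7 for N⁶⁺)

For n = 8:
E_8 = -13.6057 × 7² / 8²
E_8 = -13.6057 × 49 / 64
E_8 = -10.417 eV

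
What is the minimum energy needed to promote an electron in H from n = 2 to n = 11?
3.28898 eV

The energy levels of a hydrogen-like atom are E_n = -13.6057 eV / n².

Energy at n = 2: E_2 = -13.6057 / 2² = -3.40142500 eV
Energy at n = 11: E_11 = -13.6057 / 11² = -0.11244380 eV

The excitation energy is the difference:
ΔE = E_11 - E_2
ΔE = -0.11244380 - (-3.40142500)
ΔE = 3.28898 eV

Since this is positive, energy must be absorbed (photon absorption).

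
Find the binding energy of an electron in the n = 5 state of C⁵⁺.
19.5922 eV

The ionization energy is the energy needed to remove the electron completely (n → ∞).

For a hydrogen-like ion with Z = 6, E_n = -13.6057 Z² / n² eV.

At n = 5: E_5 = -13.6057 × 6² / 5² = -19.5922080 eV
At n = ∞: E_∞ = 0 eV

Ionization energy = E_∞ - E_5 = 0 - (-19.5922080) = 19.5922080 eV
Ionization energy ≈ 19.5922 eV

This is also called the binding energy of the electron in state n = 5.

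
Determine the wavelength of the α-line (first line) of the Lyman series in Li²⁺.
13.500 nm

The longest wavelength corresponds to the smallest energy transition in the series.
The Lyman series has all transitions ending at n_f = 1.

For Li²⁺ (Z = 3), the first line (α-line) is the jump from n = 2 to n = 1:
E_2 = -13.6057 × 3² / 2² = -30.61283 eV
E_1 = -13.6057 × 3² / 1² = -122.45130 eV
ΔE = E_2 - E_1 = 91.83847 eV

λ = hc/E = 1239.84 eV·nm / 91.83847 eV
λ = 13.500 nm

This is the α-line of the Lyman series in Li²⁺.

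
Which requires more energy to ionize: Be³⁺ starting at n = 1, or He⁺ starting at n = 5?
Be³⁺ at n = 1 (E = -217.691200 eV)

Using E_n = -13.6057 Z² / n² eV:

Be³⁺ (Z = 4) at n = 1:
E = -13.6057 × 4² / 1² = -13.6057 × 16 / 1 = -217.691200000 eV

He⁺ (Z = 2) at n = 5:
E = -13.6057 × 2² / 5² = -13.6057 × 4 / 25 = -2.176912000 eV

Since -217.691200000 eV < -2.176912000 eV,
Be³⁺ at n = 1 is more tightly bound (requires more energy to ionize).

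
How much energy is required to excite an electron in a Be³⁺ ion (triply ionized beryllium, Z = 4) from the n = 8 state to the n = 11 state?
1.60232 eV

The energy levels of a hydrogen-like atom are E_n = -13.6057 Z² eV / n².

Energy at n = 8: E_8 = -13.6057 × 4² / 8² = -3.40142500 eV
Energy at n = 11: E_11 = -13.6057 × 4² / 11² = -1.79910083 eV

The excitation energy is the difference:
ΔE = E_11 - E_8
ΔE = -1.79910083 - (-3.40142500)
ΔE = 1.60232 eV

Since this is positive, energy must be absorbed (photon absorption).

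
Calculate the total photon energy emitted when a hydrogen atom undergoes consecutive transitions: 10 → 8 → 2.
3.265368 eV

The energy levels of hydrogen are E_n = -13.6057 / n² eV.

First transition (10 → 8):
ΔE₁ = |E_8 - E_10|
ΔE₁ = |-0.212589062500 - (-0.136057000000)| = 0.076532063 eV

Second transition (8 → 2):
ΔE₂ = |E_2 - E_8|
ΔE₂ = |-3.401425000000 - (-0.212589062500)| = 3.188835938 eV

Total energy released:
E_total = ΔE₁ + ΔE₂ = 0.076532063 + 3.188835938 = 3.265368 eV

Note: This equals the direct transition 10 → 2: 3.265368 eV ✓
Energy is conserved regardless of the path taken.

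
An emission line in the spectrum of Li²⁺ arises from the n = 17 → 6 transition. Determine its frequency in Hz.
7.20e+14 Hz

First, find the transition energy:
E_17 = -13.6057 × 3² / 17² = -0.42370692 eV
E_6 = -13.6057 × 3² / 6² = -3.40142500 eV
|ΔE| = |E_6 - E_17| = 2.97771808 eV

Convert to Joules: E = 2.97771808 eV × (1.602177 × 10⁻¹⁹ J/eV) = 4.7708e-19 J

Using E = hf:
f = E/h = 4.7708e-19 J / (6.62607 × 10⁻³⁴ J·s)
f = 7.20e+14 Hz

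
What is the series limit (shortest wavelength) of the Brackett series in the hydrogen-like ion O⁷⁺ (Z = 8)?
22.78163 nm

The series limit corresponds to the transition from n = ∞ to n = 4.
This is the highest energy (shortest wavelength) transition in the Brackett series.

E_∞ = 0 eV
E_4 = -13.6057 × 8² / 4² = -54.4228000 eV

Energy at series limit:
ΔE = E_∞ - E_4 = 0 - (-54.4228000) = 54.4228000 eV
λ = hc/E = 1239.84 eV·nm / 54.4228000 eV = 22.78163 nm

This energy equals the ionization energy from the n = 4 state of O⁷⁺.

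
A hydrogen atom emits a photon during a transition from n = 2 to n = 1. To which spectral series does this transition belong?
Lyman series

The spectral series in hydrogen are named based on the final (lower) energy level:
- Lyman series: n_final = 1 (ultraviolet)
- Balmer series: n_final = 2 (visible/near-UV)
- Paschen series: n_final = 3 (infrared)
- Brackett series: n_final = 4 (infrared)
- Pfund series: n_final = 5 (far infrared)

Since this transition ends at n = 1, it belongs to the Lyman series.

For reference, this 2 → 1 line has photon energy
ΔE = 13.6057 eV × (1/1² - 1/2²) = 10.2042750 eV,
corresponding to wavelength λ = hc/ΔE = 1239.84 eV·nm / 10.2042750 eV = 121.5020 nm in the ultraviolet region.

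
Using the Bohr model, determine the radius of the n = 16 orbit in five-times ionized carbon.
2.2578 nm (or 22.5782 Å)

The Bohr radius formula is:
r_n = n² a₀ / Z

where a₀ = 0.0529177 nm is the Bohr radius.

For C⁵⁺ (Z = 6) at n = 16:
r_16 = 16² × 0.0529177 nm / 6
r_16 = 256 × 0.0529177 nm / 6
r_16 = 13.54693 nm / 6
r_16 = 2.2578 nm

The electron orbits at approximately 2.2578 nm from the nucleus.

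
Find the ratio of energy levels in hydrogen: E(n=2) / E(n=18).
81.000

Using E_n = -13.6057 Z² / n² eV with Z = 1:

E_2 = -13.6057 / 2² = -13.6057 / 4 = -3.401425000 eV
E_18 = -13.6057 / 18² = -13.6057 / 324 = -0.041992901 eV

The ratio is:
E_2/E_18 = (-3.401425000) / (-0.041992901)
E_2/E_18 = (-13.6057/4) / (-13.6057/324)
E_2/E_18 = 324/4
E_2/E_18 = 81.000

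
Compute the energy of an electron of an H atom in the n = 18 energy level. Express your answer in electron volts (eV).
-0.041993 eV

The energy levels of a hydrogen-like atom are given by:
E_n = -13.6057 eV / n²

For n = 18:
E_18 = -13.6057 eV / 18²
E_18 = -13.6057 eV / 324
E_18 = -0.041993 eV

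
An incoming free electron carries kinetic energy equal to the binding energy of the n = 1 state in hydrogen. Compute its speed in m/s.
2.1877e+06 m/s (or 0.729736% of c)

The binding energy at n = 1 for hydrogen is:
E_1 = -13.6057/1² = -13.60570000 eV
|E_1| = 13.60570000 eV

Convert to Joules:
KE = 13.60570000 eV × (1.602177 × 10⁻¹⁹ J/eV) = 2.179874e-18 J

Using KE = ½mv²:
v = √(2·KE/m_e)
v = √(2 × 2.179874e-18 J / 9.10938 × 10⁻³¹ kg)
v = 2.1877e+06 m/s

This is approximately 0.729736% the speed of light.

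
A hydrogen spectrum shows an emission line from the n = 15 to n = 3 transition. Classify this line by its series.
Paschen series

The spectral series in hydrogen are named based on the final (lower) energy level:
- Lyman series: n_final = 1 (ultraviolet)
- Balmer series: n_final = 2 (visible/near-UV)
- Paschen series: n_final = 3 (infrared)
- Brackett series: n_final = 4 (infrared)
- Pfund series: n_final = 5 (far infrared)

Since this transition ends at n = 3, it belongs to the Paschen series.

For reference, this 15 → 3 line has photon energy
ΔE = 13.6057 eV × (1/3² - 1/15²) = 1.45127467 eV,
corresponding to wavelength λ = hc/ΔE = 1239.84 eV·nm / 1.45127467 eV = 854.3111 nm in the infrared region.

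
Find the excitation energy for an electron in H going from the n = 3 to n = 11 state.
1.39930 eV

The energy levels of a hydrogen-like atom are E_n = -13.6057 eV / n².

Energy at n = 3: E_3 = -13.6057 / 3² = -1.51174444 eV
Energy at n = 11: E_11 = -13.6057 / 11² = -0.11244380 eV

The excitation energy is the difference:
ΔE = E_11 - E_3
ΔE = -0.11244380 - (-1.51174444)
ΔE = 1.39930 eV

Since this is positive, energy must be absorbed (photon absorption).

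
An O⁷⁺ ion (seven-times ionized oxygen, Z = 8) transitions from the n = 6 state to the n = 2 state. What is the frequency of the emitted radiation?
4.6789e+16 Hz

First, find the transition energy:
E_6 = -13.6057 × 8² / 6² = -24.18791 eV
E_2 = -13.6057 × 8² / 2² = -217.69120 eV
|ΔE| = |E_2 - E_6| = 193.50329 eV

Convert to Joules: E = 193.50329 eV × (1.602177 × 10⁻¹⁹ J/eV) = 3.100265e-17 J

Using E = hf:
f = E/h = 3.100265e-17 J / (6.62607 × 10⁻³⁴ J·s)
f = 4.6789e+16 Hz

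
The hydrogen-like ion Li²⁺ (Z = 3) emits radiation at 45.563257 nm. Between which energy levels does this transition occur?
n = 6 → n = 2

First, find the photon energy from the wavelength (hc = 1239.84 eV·nm):
E = hc/λ = 1239.84 eV·nm / 45.563257 nm = 27.211400 eV

The energy levels of Li²⁺ satisfy E_n = -13.6057 × 3² / n² eV, so an emission n_i → n_f releases
ΔE = 13.6057 × 3² × (1/n_f² − 1/n_i²) eV.

Setting ΔE equal to the photon energy:
1/n_f² − 1/n_i² = 27.211400 / (13.6057 × 3²) = 0.22222222

Since 1/n_i² must be positive, we need 1/n_f² > 0.22222222, i.e. n_f ≤ 2. For each allowed n_f, solve n_i = (1/n_f² − 0.22222222)^(−1/2) and check whether it is a whole number:
  n_f = 1: 1/n_i² = 1.00000000 − 0.22222222 = 0.77777778 → n_i = 1.134  (not an integer) ✗
  n_f = 2: 1/n_i² = 0.25000000 − 0.22222222 = 0.02777778 → n_i = 6.000  → integer, n_i = 6 ✓

Only n_f = 2 gives an integer upper level, n_i = 6.

The transition is from n = 6 to n = 2 (emission).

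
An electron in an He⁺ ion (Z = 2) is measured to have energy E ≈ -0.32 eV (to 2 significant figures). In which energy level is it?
n = 13

The exact energy levels follow E_n = -13.6057 Z² / n² eV with Z = 2.

The measured value (-0.32 eV) is reported to only 2 significant figures, so we must test candidate n values and see which one matches to that precision.

Candidate energies:
  n = 11:  E = -13.6057 × 2² / 11² = -0.44978 eV
  n = 12:  E = -13.6057 × 2² / 12² = -0.37794 eV
  n = 13:  E = -13.6057 × 2² / 13² = -0.32203 eV  ← matches
  n = 14:  E = -13.6057 × 2² / 14² = -0.27767 eV
  n = 15:  E = -13.6057 × 2² / 15² = -0.24188 eV

Checking against the measurement of -0.32 eV (2 sig figs), only n = 13 agrees:
E_13 = -0.32203 eV, which rounds to -0.32 eV ✓

Therefore n = 13.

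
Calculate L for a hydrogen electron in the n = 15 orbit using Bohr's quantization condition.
1.582e-33 J·s (or 15ℏ)

In the Bohr model, angular momentum is quantized:
L = nℏ

where ℏ = h/(2π) = 1.05457e-34 J·s

For n = 15:
L = 15 × 1.05457e-34 J·s
L = 1.582e-33 J·s

This can also be written as L = 15ℏ.
The angular momentum is an integer multiple of the reduced Planck constant.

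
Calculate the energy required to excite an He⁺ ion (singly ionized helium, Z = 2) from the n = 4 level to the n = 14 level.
3.12 eV

The energy levels of a hydrogen-like atom are E_n = -13.6057 Z² eV / n².

Energy at n = 4: E_4 = -13.6057 × 2² / 4² = -3.40143 eV
Energy at n = 14: E_14 = -13.6057 × 2² / 14² = -0.27767 eV

The excitation energy is the difference:
ΔE = E_14 - E_4
ΔE = -0.27767 - (-3.40143)
ΔE = 3.12 eV

Since this is positive, energy must be absorbed (photon absorption).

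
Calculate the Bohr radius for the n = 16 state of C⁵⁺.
2.257823 nm (or 22.578228 Å)

The Bohr radius formula is:
r_n = n² a₀ / Z

where a₀ = 0.052917721 nm is the Bohr radius.

For C⁵⁺ (Z = 6) at n = 16:
r_16 = 16² × 0.052917721 nm / 6
r_16 = 256 × 0.052917721 nm / 6
r_16 = 13.5469366 nm / 6
r_16 = 2.257823 nm

The electron orbits at approximately 2.257823 nm from the nucleus.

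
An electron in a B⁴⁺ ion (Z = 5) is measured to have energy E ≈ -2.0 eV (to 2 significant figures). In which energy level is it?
n = 13

The exact energy levels follow E_n = -13.6057 Z² / n² eV with Z = 5.

The measured value (-2.0 eV) is reported to only 2 significant figures, so we must test candidate n values and see which one matches to that precision.

Candidate energies:
  n = 11:  E = -13.6057 × 5² / 11² = -2.81110 eV
  n = 12:  E = -13.6057 × 5² / 12² = -2.36210 eV
  n = 13:  E = -13.6057 × 5² / 13² = -2.01268 eV  ← matches
  n = 14:  E = -13.6057 × 5² / 14² = -1.73542 eV
  n = 15:  E = -13.6057 × 5² / 15² = -1.51174 eV

Checking against the measurement of -2.0 eV (2 sig figs), only n = 13 agrees:
E_13 = -2.01268 eV, which rounds to -2.0 eV ✓

Therefore n = 13.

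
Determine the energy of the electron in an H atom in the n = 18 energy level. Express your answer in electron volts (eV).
-0.0420 eV

The energy levels of a hydrogen-like atom are given by:
E_n = -13.6057 eV / n²

For n = 18:
E_18 = -13.6057 eV / 18²
E_18 = -13.6057 eV / 324
E_18 = -0.0420 eV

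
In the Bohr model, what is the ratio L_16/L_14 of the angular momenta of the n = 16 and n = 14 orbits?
1.14286

In the Bohr model, L_n = nℏ, so the ratio is purely the ratio of quantum numbers:

L_16/L_14 = 16ℏ / 14ℏ = 16/14 = 1.14286

The angular momentum scales linearly with n.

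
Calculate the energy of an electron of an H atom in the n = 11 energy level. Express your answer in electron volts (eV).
-0.1124 eV

The energy levels of a hydrogen-like atom are given by:
E_n = -13.6057 eV / n²

For n = 11:
E_11 = -13.6057 eV / 11²
E_11 = -13.6057 eV / 121
E_11 = -0.1124 eV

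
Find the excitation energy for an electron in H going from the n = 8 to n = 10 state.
0.08 eV

The energy levels of a hydrogen-like atom are E_n = -13.6057 eV / n².

Energy at n = 8: E_8 = -13.6057 / 8² = -0.21259 eV
Energy at n = 10: E_10 = -13.6057 / 10² = -0.13606 eV

The excitation energy is the difference:
ΔE = E_10 - E_8
ΔE = -0.13606 - (-0.21259)
ΔE = 0.08 eV

Since this is positive, energy must be absorbed (photon absorption).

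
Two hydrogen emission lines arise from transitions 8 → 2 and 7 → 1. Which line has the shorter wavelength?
7 → 1

Calculate the energy for each transition:

Transition 8 → 2:
ΔE₁ = |E_2 - E_8| = |-13.6057/2² - (-13.6057/8²)|
ΔE₁ = |-3.4014250000 - (-0.2125890625)| = 3.1888359 eV

Transition 7 → 1:
ΔE₂ = |E_1 - E_7| = |-13.6057/1² - (-13.6057/7²)|
ΔE₂ = |-13.6057000000 - (-0.2776673469)| = 13.3280327 eV

Since 13.3280327 eV > 3.1888359 eV, the transition 7 → 1 emits the more energetic photon.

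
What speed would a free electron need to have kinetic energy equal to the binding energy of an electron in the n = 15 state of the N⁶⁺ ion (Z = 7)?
1.02092e+06 m/s (or 0.34054% of c)

The binding energy at n = 15 for N⁶⁺ is:
E_15 = -13.6057 × 7²/15² = -2.96301911 eV
|E_15| = 2.96301911 eV

Convert to Joules:
KE = 2.96301911 eV × (1.602177 × 10⁻¹⁹ J/eV) = 4.7472811e-19 J

Using KE = ½mv²:
v = √(2·KE/m_e)
v = √(2 × 4.7472811e-19 J / 9.10938 × 10⁻³¹ kg)
v = 1.02092e+06 m/s

This is approximately 0.34054% the speed of light.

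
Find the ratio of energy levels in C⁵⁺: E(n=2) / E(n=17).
72.250

Using E_n = -13.6057 Z² / n² eV with Z = 6:

E_2 = -13.6057 × 6² / 2² = -489.8052 / 4 = -122.451300000 eV
E_17 = -13.6057 × 6² / 17² = -489.8052 / 289 = -1.694827682 eV

The ratio is:
E_2/E_17 = (-122.451300000) / (-1.694827682)
E_2/E_17 = (-489.8052/4) / (-489.8052/289)
E_2/E_17 = 289/4
E_2/E_17 = 72.250
(Note: the Z² factors cancel in the ratio.)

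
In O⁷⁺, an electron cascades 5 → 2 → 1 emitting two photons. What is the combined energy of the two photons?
835.934208 eV

The energy levels of O⁷⁺ are E_n = -13.6057 × 8² / n² eV.

First transition (5 → 2):
ΔE₁ = |E_2 - E_5|
ΔE₁ = |-217.691200000000 - (-34.830592000000)| = 182.860608000 eV

Second transition (2 → 1):
ΔE₂ = |E_1 - E_2|
ΔE₂ = |-870.764800000000 - (-217.691200000000)| = 653.073600000 eV

Total energy released:
E_total = ΔE₁ + ΔE₂ = 182.860608000 + 653.073600000 = 835.934208 eV

Note: This equals the direct transition 5 → 1: 835.934208 eV ✓
Energy is conserved regardless of the path taken.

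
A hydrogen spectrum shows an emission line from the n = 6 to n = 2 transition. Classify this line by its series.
Balmer series

The spectral series in hydrogen are named based on the final (lower) energy level:
- Lyman series: n_final = 1 (ultraviolet)
- Balmer series: n_final = 2 (visible/near-UV)
- Paschen series: n_final = 3 (infrared)
- Brackett series: n_final = 4 (infrared)
- Pfund series: n_final = 5 (far infrared)

Since this transition ends at n = 2, it belongs to the Balmer series.

For reference, this 6 → 2 line has photon energy
ΔE = 13.6057 eV × (1/2² - 1/6²) = 3.0234889 eV,
corresponding to wavelength λ = hc/ΔE = 1239.84 eV·nm / 3.0234889 eV = 410.069 nm in the visible/near-UV region.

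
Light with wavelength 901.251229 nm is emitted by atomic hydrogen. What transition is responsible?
n = 10 → n = 3

First, find the photon energy from the wavelength (hc = 1239.84 eV·nm):
E = hc/λ = 1239.84 eV·nm / 901.251229 nm = 1.3756874 eV

The energy levels of hydrogen satisfy E_n = -13.6057 / n² eV, so an emission n_i → n_f releases
ΔE = 13.6057 × (1/n_f² − 1/n_i²) eV.

Setting ΔE equal to the photon energy:
1/n_f² − 1/n_i² = 1.3756874 / 13.6057 = 0.10111111

Since 1/n_i² must be positive, we need 1/n_f² > 0.10111111, i.e. n_f ≤ 3. For each allowed n_f, solve n_i = (1/n_f² − 0.10111111)^(−1/2) and check whether it is a whole number:
  n_f = 1: 1/n_i² = 1.00000000 − 0.10111111 = 0.89888889 → n_i = 1.055  (not an integer) ✗
  n_f = 2: 1/n_i² = 0.25000000 − 0.10111111 = 0.14888889 → n_i = 2.592  (not an integer) ✗
  n_f = 3: 1/n_i² = 0.11111111 − 0.10111111 = 0.01000000 → n_i = 10.000  → integer, n_i = 10 ✓

Only n_f = 3 gives an integer upper level, n_i = 10.

The transition is from n = 10 to n = 3 (emission).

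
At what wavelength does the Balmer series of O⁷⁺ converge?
5.69541 nm

The series limit corresponds to the transition from n = ∞ to n = 2.
This is the highest energy (shortest wavelength) transition in the Balmer series.

E_∞ = 0 eV
E_2 = -13.6057 × 8² / 2² = -217.6912000 eV

Energy at series limit:
ΔE = E_∞ - E_2 = 0 - (-217.6912000) = 217.6912000 eV
λ = hc/E = 1239.84 eV·nm / 217.6912000 eV = 5.69541 nm

This energy equals the ionization energy from the n = 2 state of O⁷⁺.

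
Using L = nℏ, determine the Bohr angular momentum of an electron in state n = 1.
1.055e-34 J·s (or 1ℏ)

In the Bohr model, angular momentum is quantized:
L = nℏ

where ℏ = h/(2π) = 1.05457e-34 J·s

For n = 1:
L = 1 × 1.05457e-34 J·s
L = 1.055e-34 J·s

This can also be written as L = 1ℏ.
The angular momentum is an integer multiple of the reduced Planck constant.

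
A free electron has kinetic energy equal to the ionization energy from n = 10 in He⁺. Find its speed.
4.375e+05 m/s (or 0.146% of c)

The binding energy at n = 10 for He⁺ is:
E_10 = -13.6057 × 2²/10² = -0.5442280 eV
|E_10| = 0.5442280 eV

Convert to Joules:
KE = 0.5442280 eV × (1.602177 × 10⁻¹⁹ J/eV) = 8.71950e-20 J

Using KE = ½mv²:
v = √(2·KE/m_e)
v = √(2 × 8.71950e-20 J / 9.10938 × 10⁻³¹ kg)
v = 4.375e+05 m/s

This is approximately 0.146% the speed of light.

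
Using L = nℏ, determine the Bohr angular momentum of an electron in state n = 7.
7.38e-34 J·s (or 7ℏ)

In the Bohr model, angular momentum is quantized:
L = nℏ

where ℏ = h/(2π) = 1.0546e-34 J·s

For n = 7:
L = 7 × 1.0546e-34 J·s
L = 7.38e-34 J·s

This can also be written as L = 7ℏ.
The angular momentum is an integer multiple of the reduced Planck constant.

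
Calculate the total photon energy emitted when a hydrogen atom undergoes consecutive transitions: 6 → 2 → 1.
13.227764 eV

The energy levels of hydrogen are E_n = -13.6057 / n² eV.

First transition (6 → 2):
ΔE₁ = |E_2 - E_6|
ΔE₁ = |-3.401425000000 - (-0.377936111111)| = 3.023488889 eV

Second transition (2 → 1):
ΔE₂ = |E_1 - E_2|
ΔE₂ = |-13.605700000000 - (-3.401425000000)| = 10.204275000 eV

Total energy released:
E_total = ΔE₁ + ΔE₂ = 3.023488889 + 10.204275000 = 13.227764 eV

Note: This equals the direct transition 6 → 1: 13.227764 eV ✓
Energy is conserved regardless of the path taken.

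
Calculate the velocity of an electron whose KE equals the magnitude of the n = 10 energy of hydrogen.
2.19e+05 m/s (or 0.07297% of c)

The binding energy at n = 10 for hydrogen is:
E_10 = -13.6057/10² = -0.1360570 eV
|E_10| = 0.1360570 eV

Convert to Joules:
KE = 0.1360570 eV × (1.602177 × 10⁻¹⁹ J/eV) = 2.1799e-20 J

Using KE = ½mv²:
v = √(2·KE/m_e)
v = √(2 × 2.1799e-20 J / 9.10938 × 10⁻³¹ kg)
v = 2.19e+05 m/s

This is approximately 0.07297% the speed of light.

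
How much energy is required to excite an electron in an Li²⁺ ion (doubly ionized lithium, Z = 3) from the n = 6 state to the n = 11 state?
2.389431 eV

The energy levels of a hydrogen-like atom are E_n = -13.6057 Z² eV / n².

Energy at n = 6: E_6 = -13.6057 × 3² / 6² = -3.401425000 eV
Energy at n = 11: E_11 = -13.6057 × 3² / 11² = -1.011994215 eV

The excitation energy is the difference:
ΔE = E_11 - E_6
ΔE = -1.011994215 - (-3.401425000)
ΔE = 2.389431 eV

Since this is positive, energy must be absorbed (photon absorption).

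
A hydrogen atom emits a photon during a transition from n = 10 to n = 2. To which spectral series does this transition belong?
Balmer series

The spectral series in hydrogen are named based on the final (lower) energy level:
- Lyman series: n_final = 1 (ultraviolet)
- Balmer series: n_final = 2 (visible/near-UV)
- Paschen series: n_final = 3 (infrared)
- Brackett series: n_final = 4 (infrared)
- Pfund series: n_final = 5 (far infrared)

Since this transition ends at n = 2, it belongs to the Balmer series.

For reference, this 10 → 2 line has photon energy
ΔE = 13.6057 eV × (1/2² - 1/10²) = 3.265368 eV,
corresponding to wavelength λ = hc/ΔE = 1239.84 eV·nm / 3.265368 eV = 379.69 nm in the visible/near-UV region.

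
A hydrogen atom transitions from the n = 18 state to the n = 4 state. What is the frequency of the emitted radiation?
1.9546e+14 Hz

First, find the transition energy:
E_18 = -13.6057 / 18² = -0.04199290 eV
E_4 = -13.6057 / 4² = -0.85035625 eV
|ΔE| = |E_4 - E_18| = 0.80836335 eV

Convert to Joules: E = 0.80836335 eV × (1.602177 × 10⁻¹⁹ J/eV) = 1.295141e-19 J

Using E = hf:
f = E/h = 1.295141e-19 J / (6.62607 × 10⁻³⁴ J·s)
f = 1.9546e+14 Hz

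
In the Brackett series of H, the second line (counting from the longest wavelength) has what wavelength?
2624.4436 nm

The lines of a series are numbered from the longest wavelength (smallest ΔE) outward; the second line is the transition from n = n_f + 2 to n_f.
The Brackett series has all transitions ending at n_f = 4.

For H, the second line (β-line) is the jump from n = 6 to n = 4:
E_6 = -13.6057 / 6² = -0.3779361111 eV
E_4 = -13.6057 / 4² = -0.8503562500 eV
ΔE = E_6 - E_4 = 0.4724201389 eV

λ = hc/E = 1239.84 eV·nm / 0.4724201389 eV
λ = 2624.4436 nm

This is the β-line of the Brackett series in H.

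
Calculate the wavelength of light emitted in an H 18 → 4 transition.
1533.76573 nm

First, find the transition energy using E_n = -13.6057 / n² eV:
E_18 = -13.6057 / 18² = -0.04199290123 eV
E_4 = -13.6057 / 4² = -0.85035625000 eV

Photon energy: |ΔE| = |E_4 - E_18| = 0.80836334877 eV

Convert to wavelength using E = hc/λ with hc = 1239.84 eV·nm:
λ = hc/E = 1239.84 eV·nm / 0.80836334877 eV
λ = 1533.76573 nm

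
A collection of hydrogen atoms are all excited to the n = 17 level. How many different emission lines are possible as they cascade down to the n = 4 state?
91

The electron can occupy levels n = 4, 5, ..., 17 during de-excitation — that is m = 17 - 4 + 1 = 14 distinct levels.

The number of distinct spectral lines equals the number of ways to choose 2 of these m levels (each pair gives one possible emission transition):

Number of lines = m(m-1)/2 = 14×13/2 = 91

These correspond to all possible transitions between the 14 levels:
17 → 16, 17 → 15, 17 → 14, 17 → 13, 17 → 12, 17 → 11, 17 → 10, 17 → 9...

Each transition produces a photon with a unique energy (and thus wavelength). This count does not depend on Z.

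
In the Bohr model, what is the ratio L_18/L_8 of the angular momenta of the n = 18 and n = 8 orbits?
2.250

In the Bohr model, L_n = nℏ, so the ratio is purely the ratio of quantum numbers:

L_18/L_8 = 18ℏ / 8ℏ = 18/8 = 2.250

The angular momentum scales linearly with n.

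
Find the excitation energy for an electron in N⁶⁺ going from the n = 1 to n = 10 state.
660.01 eV

The energy levels of a hydrogen-like atom are E_n = -13.6057 Z² eV / n².

Energy at n = 1: E_1 = -13.6057 × 7² / 1² = -666.67930 eV
Energy at n = 10: E_10 = -13.6057 × 7² / 10² = -6.66679 eV

The excitation energy is the difference:
ΔE = E_10 - E_1
ΔE = -6.66679 - (-666.67930)
ΔE = 660.01 eV

Since this is positive, energy must be absorbed (photon absorption).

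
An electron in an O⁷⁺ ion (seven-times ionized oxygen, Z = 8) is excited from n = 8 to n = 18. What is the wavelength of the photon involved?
113.55765 nm

First, find the transition energy using E_n = -13.6057 Z² / n² eV:
E_8 = -13.6057 × 8² / 8² = -13.60570000 eV
E_18 = -13.6057 × 8² / 18² = -2.68754568 eV

Photon energy: |ΔE| = |E_18 - E_8| = 10.91815432 eV

Convert to wavelength using E = hc/λ with hc = 1239.84 eV·nm:
λ = hc/E = 1239.84 eV·nm / 10.91815432 eV
λ = 113.55765 nm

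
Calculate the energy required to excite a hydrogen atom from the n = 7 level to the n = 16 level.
0.22 eV

The energy levels of a hydrogen-like atom are E_n = -13.6057 eV / n².

Energy at n = 7: E_7 = -13.6057 / 7² = -0.27767 eV
Energy at n = 16: E_16 = -13.6057 / 16² = -0.05315 eV

The excitation energy is the difference:
ΔE = E_16 - E_7
ΔE = -0.05315 - (-0.27767)
ΔE = 0.22 eV

Since this is positive, energy must be absorbed (photon absorption).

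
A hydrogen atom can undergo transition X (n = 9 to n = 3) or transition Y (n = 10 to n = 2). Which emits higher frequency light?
10 → 2

Calculate the energy for each transition:

Transition 9 → 3:
ΔE₁ = |E_3 - E_9| = |-13.6057/3² - (-13.6057/9²)|
ΔE₁ = |-1.51174444444 - (-0.16797160494)| = 1.34377284 eV

Transition 10 → 2:
ΔE₂ = |E_2 - E_10| = |-13.6057/2² - (-13.6057/10²)|
ΔE₂ = |-3.40142500000 - (-0.13605700000)| = 3.26536800 eV

Since 3.26536800 eV > 1.34377284 eV, the transition 10 → 2 emits the more energetic photon.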